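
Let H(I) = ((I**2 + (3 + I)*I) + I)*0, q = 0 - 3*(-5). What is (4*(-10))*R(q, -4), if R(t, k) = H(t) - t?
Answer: 600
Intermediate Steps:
q = 15 (q = 0 + 15 = 15)
H(I) = 0 (H(I) = ((I**2 + I*(3 + I)) + I)*0 = (I + I**2 + I*(3 + I))*0 = 0)
R(t, k) = -t (R(t, k) = 0 - t = -t)
(4*(-10))*R(q, -4) = (4*(-10))*(-1*15) = -40*(-15) = 600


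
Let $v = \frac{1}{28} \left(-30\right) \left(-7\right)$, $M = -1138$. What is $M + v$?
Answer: $- \frac{2261}{2} \approx -1130.5$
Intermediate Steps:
$v = \frac{15}{2}$ ($v = \frac{1}{28} \left(-30\right) \left(-7\right) = \left(- \frac{15}{14}\right) \left(-7\right) = \frac{15}{2} \approx 7.5$)
$M + v = -1138 + \frac{15}{2} = - \frac{2261}{2}$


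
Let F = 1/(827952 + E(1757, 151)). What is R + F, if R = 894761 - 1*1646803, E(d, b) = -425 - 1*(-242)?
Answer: -622517054297/827769 ≈ -7.5204e+5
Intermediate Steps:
E(d, b) = -183 (E(d, b) = -425 + 242 = -183)
F = 1/827769 (F = 1/(827952 - 183) = 1/827769 ≈ 1.2081e-6)
R = -752042 (R = 894761 - 1646803 = -752042)
R + F = -752042 + 1/827769 = -622517054297/827769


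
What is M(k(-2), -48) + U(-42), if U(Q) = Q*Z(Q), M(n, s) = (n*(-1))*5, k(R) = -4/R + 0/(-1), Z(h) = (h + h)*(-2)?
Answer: -7066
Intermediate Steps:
Z(h) = -4*h (Z(h) = (2*h)*(-2) = -4*h)
k(R) = -4/R (k(R) = -4/R + 0*(-1) = -4/R + 0 = -4/R)
M(n, s) = -5*n (M(n, s) = -n*5 = -5*n)
U(Q) = -4*Q² (U(Q) = Q*(-4*Q) = -4*Q²)
M(k(-2), -48) + U(-42) = -(-20)/(-2) - 4*(-42)² = -(-20)*(-1)/2 - 4*1764 = -5*2 - 7056 = -10 - 7056 = -7066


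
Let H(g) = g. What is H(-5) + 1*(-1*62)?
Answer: -67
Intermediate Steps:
H(-5) + 1*(-1*62) = -5 + 1*(-1*62) = -5 + 1*(-62) = -5 - 62 = -67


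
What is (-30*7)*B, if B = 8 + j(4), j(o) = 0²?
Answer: -1680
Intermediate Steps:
j(o) = 0
B = 8 (B = 8 + 0 = 8)
(-30*7)*B = -30*7*8 = -210*8 = -1680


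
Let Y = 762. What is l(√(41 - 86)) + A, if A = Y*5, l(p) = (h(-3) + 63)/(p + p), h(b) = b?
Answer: 3810 - 2*I*√5 ≈ 3810.0 - 4.4721*I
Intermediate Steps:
l(p) = 30/p (l(p) = (-3 + 63)/(p + p) = 60/((2*p)) = 60*(1/(2*p)) = 30/p)
A = 3810 (A = 762*5 = 3810)
l(√(41 - 86)) + A = 30/(√(41 - 86)) + 3810 = 30/(√(-45)) + 3810 = 30/((3*I*√5)) + 3810 = 30*(-I*√5/15) + 3810 = -2*I*√5 + 3810 = 3810 - 2*I*√5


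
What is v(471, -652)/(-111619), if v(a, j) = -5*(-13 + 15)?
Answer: 10/111619 ≈ 8.9590e-5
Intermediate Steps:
v(a, j) = -10 (v(a, j) = -5*2 = -10)
v(471, -652)/(-111619) = -10/(-111619) = -10*(-1/111619) = 10/111619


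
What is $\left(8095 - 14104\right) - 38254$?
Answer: $-44263$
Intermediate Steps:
$\left(8095 - 14104\right) - 38254 = -6009 - 38254 = -44263$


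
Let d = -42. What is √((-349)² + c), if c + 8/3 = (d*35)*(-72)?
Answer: √2048745/3 ≈ 477.11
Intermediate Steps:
c = 317512/3 (c = -8/3 - 42*35*(-72) = -8/3 - 1470*(-72) = -8/3 + 105840 = 317512/3 ≈ 1.0584e+5)
√((-349)² + c) = √((-349)² + 317512/3) = √(121801 + 317512/3) = √(682915/3) = √2048745/3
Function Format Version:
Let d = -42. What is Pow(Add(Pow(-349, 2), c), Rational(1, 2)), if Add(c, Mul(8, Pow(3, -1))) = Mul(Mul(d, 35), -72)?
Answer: Mul(Rational(1, 3), Pow(2048745, Rational(1, 2))) ≈ 477.11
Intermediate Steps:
c = Rational(317512, 3) (c = Add(Rational(-8, 3), Mul(Mul(-42, 35), -72)) = Add(Rational(-8, 3), Mul(-1470, -72)) = Add(Rational(-8, 3), 105840) = Rational(317512, 3) ≈ 1.0584e+5)
Pow(Add(Pow(-349, 2), c), Rational(1, 2)) = Pow(Add(Pow(-349, 2), Rational(317512, 3)), Rational(1, 2)) = Pow(Add(121801, Rational(317512, 3)), Rational(1, 2)) = Pow(Rational(682915, 3), Rational(1, 2)) = Mul(Rational(1, 3), Pow(2048745, Rational(1, 2)))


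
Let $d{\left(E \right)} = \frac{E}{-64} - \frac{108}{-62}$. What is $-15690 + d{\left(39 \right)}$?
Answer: $- \frac{31126713}{1984} \approx -15689.0$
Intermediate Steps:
$d{\left(E \right)} = \frac{54}{31} - \frac{E}{64}$ ($d{\left(E \right)} = E \left(- \frac{1}{64}\right) - - \frac{54}{31} = - \frac{E}{64} + \frac{54}{31} = \frac{54}{31} - \frac{E}{64}$)
$-15690 + d{\left(39 \right)} = -15690 + \left(\frac{54}{31} - \frac{39}{64}\right) = -15690 + \frac{2247}{1984} = - \frac{31126713}{1984}$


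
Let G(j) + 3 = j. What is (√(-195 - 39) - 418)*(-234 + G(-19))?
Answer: 107008 - 768*I*√26 ≈ 1.0701e+5 - 3916.0*I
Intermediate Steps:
G(j) = -3 + j
(√(-195 - 39) - 418)*(-234 + G(-19)) = (√(-195 - 39) - 418)*(-234 + (-3 - 19)) = (√(-234) - 418)*(-234 - 22) = (3*I*√26 - 418)*(-256) = (-418 + 3*I*√26)*(-256) = 107008 - 768*I*√26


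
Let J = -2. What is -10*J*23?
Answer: 460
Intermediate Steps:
-10*J*23 = -10*(-2)*23 = 20*23 = 460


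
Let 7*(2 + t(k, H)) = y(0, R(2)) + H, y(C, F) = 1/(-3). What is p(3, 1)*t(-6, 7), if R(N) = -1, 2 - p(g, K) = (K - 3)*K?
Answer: -88/21 ≈ -4.1905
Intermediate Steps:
p(g, K) = 2 - K*(-3 + K) (p(g, K) = 2 - (K - 3)*K = 2 - (-3 + K)*K = 2 - K*(-3 + K))
y(C, F) = -1/3
t(k, H) = -43/21 + H/7 (t(k, H) = -2 + (-1/3 + H)/7 = -2 + (-1/21 + H/7) = -43/21 + H/7)
p(3, 1)*t(-6, 7) = (2 - 1*1**2 + 3*1)*(-43/21 + (1/7)*7) = (2 - 1*1 + 3)*(-43/21 + 1) = (2 - 1 + 3)*(-22/21) = 4*(-22/21) = -88/21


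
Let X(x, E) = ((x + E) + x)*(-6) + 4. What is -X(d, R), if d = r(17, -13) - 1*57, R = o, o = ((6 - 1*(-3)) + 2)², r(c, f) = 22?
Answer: 302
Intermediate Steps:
o = 121 (o = ((6 + 3) + 2)² = (9 + 2)² = 11² = 121)
R = 121
d = -35 (d = 22 - 1*57 = 22 - 57 = -35)
X(x, E) = 4 - 12*x - 6*E (X(x, E) = ((E + x) + x)*(-6) + 4 = (E + 2*x)*(-6) + 4 = (-12*x - 6*E) + 4 = 4 - 12*x - 6*E)
-X(d, R) = -(4 - 12*(-35) - 6*121) = -(4 + 420 - 726) = -1*(-302) = 302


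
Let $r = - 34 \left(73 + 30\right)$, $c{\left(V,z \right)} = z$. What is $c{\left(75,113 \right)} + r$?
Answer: $-3389$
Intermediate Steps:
$r = -3502$ ($r = \left(-34\right) 103 = -3502$)
$c{\left(75,113 \right)} + r = 113 - 3502 = -3389$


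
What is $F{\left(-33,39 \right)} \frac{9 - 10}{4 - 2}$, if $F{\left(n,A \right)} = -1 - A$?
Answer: $20$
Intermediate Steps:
$F{\left(-33,39 \right)} \frac{9 - 10}{4 - 2} = \left(-1 - 39\right) \frac{9 - 10}{4 - 2} = \left(-1 - 39\right) \left(- \frac{1}{2}\right) = - 40 \left(\left(-1\right) \frac{1}{2}\right) = \left(-40\right) \left(- \frac{1}{2}\right) = 20$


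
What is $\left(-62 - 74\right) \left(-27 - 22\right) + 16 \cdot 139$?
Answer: $8888$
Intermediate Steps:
$\left(-62 - 74\right) \left(-27 - 22\right) + 16 \cdot 139 = \left(-136\right) \left(-49\right) + 2224 = 6664 + 2224 = 8888$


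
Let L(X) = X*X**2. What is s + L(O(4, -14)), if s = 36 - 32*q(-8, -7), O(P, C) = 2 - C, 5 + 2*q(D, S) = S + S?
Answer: 4436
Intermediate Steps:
q(D, S) = -5/2 + S (q(D, S) = -5/2 + (S + S)/2 = -5/2 + (2*S)/2 = -5/2 + S)
L(X) = X**3
s = 340 (s = 36 - 32*(-5/2 - 7) = 36 - 32*(-19/2) = 36 + 304 = 340)
s + L(O(4, -14)) = 340 + (2 - 1*(-14))**3 = 340 + (2 + 14)**3 = 340 + 16**3 = 340 + 4096 = 4436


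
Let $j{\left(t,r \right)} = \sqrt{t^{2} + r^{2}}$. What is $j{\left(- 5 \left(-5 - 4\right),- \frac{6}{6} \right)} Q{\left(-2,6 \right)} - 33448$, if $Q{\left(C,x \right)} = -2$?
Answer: $-33448 - 2 \sqrt{2026} \approx -33538.0$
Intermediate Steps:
$j{\left(t,r \right)} = \sqrt{r^{2} + t^{2}}$
$j{\left(- 5 \left(-5 - 4\right),- \frac{6}{6} \right)} Q{\left(-2,6 \right)} - 33448 = \sqrt{\left(- \frac{6}{6}\right)^{2} + \left(- 5 \left(-5 - 4\right)\right)^{2}} \left(-2\right) - 33448 = \sqrt{\left(\left(-6\right) \frac{1}{6}\right)^{2} + \left(\left(-5\right) \left(-9\right)\right)^{2}} \left(-2\right) - 33448 = \sqrt{\left(-1\right)^{2} + 45^{2}} \left(-2\right) - 33448 = \sqrt{1 + 2025} \left(-2\right) - 33448 = \sqrt{2026} \left(-2\right) - 33448 = - 2 \sqrt{2026} - 33448 = -33448 - 2 \sqrt{2026}$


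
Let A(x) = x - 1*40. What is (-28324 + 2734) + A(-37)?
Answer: -25667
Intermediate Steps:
A(x) = -40 + x (A(x) = x - 40 = -40 + x)
(-28324 + 2734) + A(-37) = (-28324 + 2734) + (-40 - 37) = -25590 - 77 = -25667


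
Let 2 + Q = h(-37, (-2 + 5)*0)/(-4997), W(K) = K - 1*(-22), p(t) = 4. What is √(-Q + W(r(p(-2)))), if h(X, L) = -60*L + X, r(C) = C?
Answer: √698975363/4997 ≈ 5.2908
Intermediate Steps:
h(X, L) = X - 60*L
W(K) = 22 + K (W(K) = K + 22 = 22 + K)
Q = -9957/4997 (Q = -2 + (-37 - 60*(-2 + 5)*0)/(-4997) = -2 + (-37 - 180*0)*(-1/4997) = -2 + (-37 - 60*0)*(-1/4997) = -2 + (-37 + 0)*(-1/4997) = -2 - 37*(-1/4997) = -2 + 37/4997 = -9957/4997 ≈ -1.9926)
√(-Q + W(r(p(-2)))) = √(-1*(-9957/4997) + (22 + 4)) = √(9957/4997 + 26) = √(139879/4997) = √698975363/4997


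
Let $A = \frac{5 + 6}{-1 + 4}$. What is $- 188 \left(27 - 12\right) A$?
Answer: $-10340$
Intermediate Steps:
$A = \frac{11}{3} \approx 3.6667$
$- 188 \left(27 - 12\right) A = - 188 \left(27 - 12\right) \frac{11}{3} = - 188 \cdot 15 \cdot \frac{11}{3} = \left(-188\right) 55 = -10340$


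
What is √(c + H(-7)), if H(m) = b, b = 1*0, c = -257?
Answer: I*√257 ≈ 16.031*I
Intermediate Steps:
b = 0
H(m) = 0
√(c + H(-7)) = √(-257 + 0) = √(-257) = I*√257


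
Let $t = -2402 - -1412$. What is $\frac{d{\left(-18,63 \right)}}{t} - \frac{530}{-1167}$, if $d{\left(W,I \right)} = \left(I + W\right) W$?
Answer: $\frac{16333}{12837} \approx 1.2723$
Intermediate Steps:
$d{\left(W,I \right)} = W \left(I + W\right)$
$t = -990$ ($t = -2402 + 1412 = -990$)
$\frac{d{\left(-18,63 \right)}}{t} - \frac{530}{-1167} = \frac{\left(-18\right) \left(63 - 18\right)}{-990} - \frac{530}{-1167} = \left(-18\right) 45 \left(- \frac{1}{990}\right) - - \frac{530}{1167} = \left(-810\right) \left(- \frac{1}{990}\right) + \frac{530}{1167} = \frac{9}{11} + \frac{530}{1167} = \frac{16333}{12837}$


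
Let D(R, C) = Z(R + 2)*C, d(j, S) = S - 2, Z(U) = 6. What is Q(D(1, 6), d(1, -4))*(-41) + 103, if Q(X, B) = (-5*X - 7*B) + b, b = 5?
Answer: 5556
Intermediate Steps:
d(j, S) = -2 + S
D(R, C) = 6*C
Q(X, B) = 5 - 7*B - 5*X (Q(X, B) = (-5*X - 7*B) + 5 = (-7*B - 5*X) + 5 = 5 - 7*B - 5*X)
Q(D(1, 6), d(1, -4))*(-41) + 103 = (5 - 7*(-2 - 4) - 30*6)*(-41) + 103 = (5 - 7*(-6) - 5*36)*(-41) + 103 = (5 + 42 - 180)*(-41) + 103 = -133*(-41) + 103 = 5453 + 103 = 5556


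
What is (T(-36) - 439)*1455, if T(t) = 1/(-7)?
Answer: -4472670/7 ≈ -6.3895e+5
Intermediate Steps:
T(t) = -1/7
(T(-36) - 439)*1455 = (-1/7 - 439)*1455 = -3074/7*1455 = -4472670/7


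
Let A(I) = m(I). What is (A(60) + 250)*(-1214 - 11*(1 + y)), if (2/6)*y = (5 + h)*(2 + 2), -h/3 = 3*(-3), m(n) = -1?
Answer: -1356801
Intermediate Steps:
h = 27 (h = -9*(-3) = -3*(-9) = 27)
A(I) = -1
y = 384 (y = 3*((5 + 27)*(2 + 2)) = 3*(32*4) = 3*128 = 384)
(A(60) + 250)*(-1214 - 11*(1 + y)) = (-1 + 250)*(-1214 - 11*(1 + 384)) = 249*(-1214 - 11*385) = 249*(-1214 - 4235) = 249*(-5449) = -1356801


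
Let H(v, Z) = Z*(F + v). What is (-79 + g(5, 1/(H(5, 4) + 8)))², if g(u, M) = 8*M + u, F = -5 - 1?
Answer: 5184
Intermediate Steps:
F = -6
H(v, Z) = Z*(-6 + v)
g(u, M) = u + 8*M
(-79 + g(5, 1/(H(5, 4) + 8)))² = (-79 + (5 + 8/(4*(-6 + 5) + 8)))² = (-79 + (5 + 8/(4*(-1) + 8)))² = (-79 + (5 + 8/(-4 + 8)))² = (-79 + (5 + 8/4))² = (-79 + (5 + 8*(¼)))² = (-79 + (5 + 2))² = (-79 + 7)² = (-72)² = 5184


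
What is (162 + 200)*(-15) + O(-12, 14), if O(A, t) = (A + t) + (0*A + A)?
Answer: -5440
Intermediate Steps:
O(A, t) = t + 2*A (O(A, t) = (A + t) + (0 + A) = (A + t) + A = t + 2*A)
(162 + 200)*(-15) + O(-12, 14) = (162 + 200)*(-15) + (14 + 2*(-12)) = 362*(-15) + (14 - 24) = -5430 - 10 = -5440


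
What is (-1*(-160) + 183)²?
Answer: 117649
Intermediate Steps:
(-1*(-160) + 183)² = (160 + 183)² = 343² = 117649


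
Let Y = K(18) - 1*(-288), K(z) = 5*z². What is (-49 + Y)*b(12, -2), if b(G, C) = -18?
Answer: -33462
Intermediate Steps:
Y = 1908 (Y = 5*18² - 1*(-288) = 5*324 + 288 = 1620 + 288 = 1908)
(-49 + Y)*b(12, -2) = (-49 + 1908)*(-18) = 1859*(-18) = -33462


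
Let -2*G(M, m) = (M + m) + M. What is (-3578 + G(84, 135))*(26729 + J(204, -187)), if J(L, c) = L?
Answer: -200893247/2 ≈ -1.0045e+8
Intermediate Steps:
G(M, m) = -M - m/2 (G(M, m) = -((M + m) + M)/2 = -(m + 2*M)/2 = -M - m/2)
(-3578 + G(84, 135))*(26729 + J(204, -187)) = (-3578 + (-1*84 - ½*135))*(26729 + 204) = (-3578 + (-84 - 135/2))*26933 = (-3578 - 303/2)*26933 = -7459/2*26933 = -200893247/2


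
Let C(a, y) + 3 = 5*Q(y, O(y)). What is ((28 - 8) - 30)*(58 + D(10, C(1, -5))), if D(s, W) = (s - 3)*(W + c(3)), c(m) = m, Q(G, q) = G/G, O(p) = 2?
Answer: -930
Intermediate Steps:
Q(G, q) = 1
C(a, y) = 2 (C(a, y) = -3 + 5*1 = -3 + 5 = 2)
D(s, W) = (-3 + s)*(3 + W) (D(s, W) = (s - 3)*(W + 3) = (-3 + s)*(3 + W))
((28 - 8) - 30)*(58 + D(10, C(1, -5))) = ((28 - 8) - 30)*(58 + (-9 - 3*2 + 3*10 + 2*10)) = (20 - 30)*(58 + (-9 - 6 + 30 + 20)) = -10*(58 + 35) = -10*93 = -930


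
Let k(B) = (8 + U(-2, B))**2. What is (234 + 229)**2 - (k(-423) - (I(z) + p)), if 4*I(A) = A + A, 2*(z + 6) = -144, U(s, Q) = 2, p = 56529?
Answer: 270759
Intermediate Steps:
k(B) = 100 (k(B) = (8 + 2)**2 = 10**2 = 100)
z = -78 (z = -6 + (1/2)*(-144) = -6 - 72 = -78)
I(A) = A/2 (I(A) = (A + A)/4 = (2*A)/4 = A/2)
(234 + 229)**2 - (k(-423) - (I(z) + p)) = (234 + 229)**2 - (100 - ((1/2)*(-78) + 56529)) = 463**2 - (100 - (-39 + 56529)) = 214369 - (100 - 1*56490) = 214369 - (100 - 56490) = 214369 - 1*(-56390) = 214369 + 56390 = 270759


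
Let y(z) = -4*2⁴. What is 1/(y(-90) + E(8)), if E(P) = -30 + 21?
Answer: -1/73 ≈ -0.013699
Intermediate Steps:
y(z) = -64 (y(z) = -4*16 = -64)
E(P) = -9
1/(y(-90) + E(8)) = 1/(-64 - 9) = 1/(-73) = -1/73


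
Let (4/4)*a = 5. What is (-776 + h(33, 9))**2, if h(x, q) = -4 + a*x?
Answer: 378225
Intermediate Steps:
a = 5
h(x, q) = -4 + 5*x
(-776 + h(33, 9))**2 = (-776 + (-4 + 5*33))**2 = (-776 + (-4 + 165))**2 = (-776 + 161)**2 = (-615)**2 = 378225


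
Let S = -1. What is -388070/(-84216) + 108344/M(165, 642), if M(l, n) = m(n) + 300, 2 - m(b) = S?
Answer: 513437973/1417636 ≈ 362.18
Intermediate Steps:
m(b) = 3 (m(b) = 2 - 1*(-1) = 2 + 1 = 3)
M(l, n) = 303 (M(l, n) = 3 + 300 = 303)
-388070/(-84216) + 108344/M(165, 642) = -388070/(-84216) + 108344/303 = -388070*(-1/84216) + 108344*(1/303) = 194035/42108 + 108344/303 = 513437973/1417636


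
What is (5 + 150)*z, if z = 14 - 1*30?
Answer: -2480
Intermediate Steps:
z = -16 (z = 14 - 30 = -16)
(5 + 150)*z = (5 + 150)*(-16) = 155*(-16) = -2480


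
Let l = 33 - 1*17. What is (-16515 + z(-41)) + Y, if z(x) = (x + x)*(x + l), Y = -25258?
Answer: -39723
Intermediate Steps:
l = 16 (l = 33 - 17 = 16)
z(x) = 2*x*(16 + x) (z(x) = (x + x)*(x + 16) = (2*x)*(16 + x) = 2*x*(16 + x))
(-16515 + z(-41)) + Y = (-16515 + 2*(-41)*(16 - 41)) - 25258 = (-16515 + 2*(-41)*(-25)) - 25258 = (-16515 + 2050) - 25258 = -14465 - 25258 = -39723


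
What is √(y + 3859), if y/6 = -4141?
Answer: I*√20987 ≈ 144.87*I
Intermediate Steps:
y = -24846 (y = 6*(-4141) = -24846)
√(y + 3859) = √(-24846 + 3859) = √(-20987) = I*√20987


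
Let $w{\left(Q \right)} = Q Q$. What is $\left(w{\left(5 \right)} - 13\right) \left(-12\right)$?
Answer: $-144$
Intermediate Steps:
$w{\left(Q \right)} = Q^{2}$
$\left(w{\left(5 \right)} - 13\right) \left(-12\right) = \left(5^{2} - 13\right) \left(-12\right) = \left(25 - 13\right) \left(-12\right) = 12 \left(-12\right) = -144$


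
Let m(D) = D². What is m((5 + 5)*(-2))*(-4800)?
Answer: -1920000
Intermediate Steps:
m((5 + 5)*(-2))*(-4800) = ((5 + 5)*(-2))²*(-4800) = (10*(-2))²*(-4800) = (-20)²*(-4800) = 400*(-4800) = -1920000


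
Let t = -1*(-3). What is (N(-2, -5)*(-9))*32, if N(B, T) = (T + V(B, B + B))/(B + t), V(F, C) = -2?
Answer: 2016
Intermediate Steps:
t = 3
N(B, T) = (-2 + T)/(3 + B) (N(B, T) = (T - 2)/(B + 3) = (-2 + T)/(3 + B))
(N(-2, -5)*(-9))*32 = (((-2 - 5)/(3 - 2))*(-9))*32 = ((-7/1)*(-9))*32 = ((1*(-7))*(-9))*32 = -7*(-9)*32 = 63*32 = 2016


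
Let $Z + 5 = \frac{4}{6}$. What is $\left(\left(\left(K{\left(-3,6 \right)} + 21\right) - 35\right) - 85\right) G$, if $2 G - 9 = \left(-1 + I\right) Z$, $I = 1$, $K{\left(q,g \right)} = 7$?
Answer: $-414$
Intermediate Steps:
$Z = - \frac{13}{3}$ ($Z = -5 + \frac{4}{6} = -5 + 4 \cdot \frac{1}{6} = -5 + \frac{2}{3} = - \frac{13}{3} \approx -4.3333$)
$G = \frac{9}{2}$ ($G = \frac{9}{2} + \frac{\left(-1 + 1\right) \left(- \frac{13}{3}\right)}{2} = \frac{9}{2} + \frac{0 \left(- \frac{13}{3}\right)}{2} = \frac{9}{2} + \frac{1}{2} \cdot 0 = \frac{9}{2} + 0 = \frac{9}{2} \approx 4.5$)
$\left(\left(\left(K{\left(-3,6 \right)} + 21\right) - 35\right) - 85\right) G = \left(\left(\left(7 + 21\right) - 35\right) - 85\right) \frac{9}{2} = \left(\left(28 - 35\right) - 85\right) \frac{9}{2} = \left(-7 - 85\right) \frac{9}{2} = \left(-92\right) \frac{9}{2} = -414$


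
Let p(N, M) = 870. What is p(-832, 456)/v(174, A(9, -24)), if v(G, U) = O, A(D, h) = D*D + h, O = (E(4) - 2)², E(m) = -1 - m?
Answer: 870/49 ≈ 17.755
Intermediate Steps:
O = 49 (O = ((-1 - 1*4) - 2)² = ((-1 - 4) - 2)² = (-5 - 2)² = (-7)² = 49)
A(D, h) = h + D² (A(D, h) = D² + h = h + D²)
v(G, U) = 49
p(-832, 456)/v(174, A(9, -24)) = 870/49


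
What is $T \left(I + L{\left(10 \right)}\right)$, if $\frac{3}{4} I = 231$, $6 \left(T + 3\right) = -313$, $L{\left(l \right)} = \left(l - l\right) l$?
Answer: $- \frac{50974}{3} \approx -16991.0$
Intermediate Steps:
$L{\left(l \right)} = 0$ ($L{\left(l \right)} = 0 l = 0$)
$T = - \frac{331}{6}$ ($T = -3 + \frac{1}{6} \left(-313\right) = -3 - \frac{313}{6} = - \frac{331}{6} \approx -55.167$)
$I = 308$ ($I = \frac{4}{3} \cdot 231 = 308$)
$T \left(I + L{\left(10 \right)}\right) = - \frac{331 \left(308 + 0\right)}{6} = \left(- \frac{331}{6}\right) 308 = - \frac{50974}{3}$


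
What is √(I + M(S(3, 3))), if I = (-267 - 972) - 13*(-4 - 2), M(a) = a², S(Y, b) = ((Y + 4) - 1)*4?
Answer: 3*I*√65 ≈ 24.187*I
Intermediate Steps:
S(Y, b) = 12 + 4*Y (S(Y, b) = ((4 + Y) - 1)*4 = (3 + Y)*4 = 12 + 4*Y)
I = -1161 (I = -1239 - 13*(-6) = -1239 + 78 = -1161)
√(I + M(S(3, 3))) = √(-1161 + (12 + 4*3)²) = √(-1161 + (12 + 12)²) = √(-1161 + 24²) = √(-1161 + 576) = √(-585) = 3*I*√65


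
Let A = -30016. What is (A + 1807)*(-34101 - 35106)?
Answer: 1952260263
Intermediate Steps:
(A + 1807)*(-34101 - 35106) = (-30016 + 1807)*(-34101 - 35106) = -28209*(-69207) = 1952260263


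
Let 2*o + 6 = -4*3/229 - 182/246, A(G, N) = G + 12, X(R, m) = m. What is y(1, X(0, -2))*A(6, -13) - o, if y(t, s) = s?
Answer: -1836707/56334 ≈ -32.604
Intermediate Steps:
A(G, N) = 12 + G
o = -191317/56334 (o = -3 + (-4*3/229 - 182/246)/2 = -3 + (-12*1/229 - 182*1/246)/2 = -3 + (-12/229 - 91/123)/2 = -3 + (½)*(-22315/28167) = -3 - 22315/56334 = -191317/56334 ≈ -3.3961)
y(1, X(0, -2))*A(6, -13) - o = -2*(12 + 6) - 1*(-191317/56334) = -2*18 + 191317/56334 = -36 + 191317/56334 = -1836707/56334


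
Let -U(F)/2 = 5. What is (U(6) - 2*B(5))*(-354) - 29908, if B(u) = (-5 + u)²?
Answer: -26368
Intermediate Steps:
U(F) = -10 (U(F) = -2*5 = -10)
(U(6) - 2*B(5))*(-354) - 29908 = (-10 - 2*(-5 + 5)²)*(-354) - 29908 = (-10 - 2*0²)*(-354) - 29908 = (-10 - 2*0)*(-354) - 29908 = (-10 + 0)*(-354) - 29908 = -10*(-354) - 29908 = 3540 - 29908 = -26368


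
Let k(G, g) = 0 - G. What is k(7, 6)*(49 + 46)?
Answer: -665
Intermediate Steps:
k(G, g) = -G
k(7, 6)*(49 + 46) = (-1*7)*(49 + 46) = -7*95 = -665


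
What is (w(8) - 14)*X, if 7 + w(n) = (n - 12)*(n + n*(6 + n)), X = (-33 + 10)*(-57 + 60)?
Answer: 34569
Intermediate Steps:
X = -69 (X = -23*3 = -69)
w(n) = -7 + (-12 + n)*(n + n*(6 + n)) (w(n) = -7 + (n - 12)*(n + n*(6 + n)) = -7 + (-12 + n)*(n + n*(6 + n)))
(w(8) - 14)*X = ((-7 + 8³ - 84*8 - 5*8²) - 14)*(-69) = ((-7 + 512 - 672 - 5*64) - 14)*(-69) = ((-7 + 512 - 672 - 320) - 14)*(-69) = (-487 - 14)*(-69) = -501*(-69) = 34569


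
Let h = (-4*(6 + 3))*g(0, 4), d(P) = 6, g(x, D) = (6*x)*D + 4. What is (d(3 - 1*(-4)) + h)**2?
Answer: 19044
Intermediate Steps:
g(x, D) = 4 + 6*D*x (g(x, D) = 6*D*x + 4 = 4 + 6*D*x)
h = -144 (h = (-4*(6 + 3))*(4 + 6*4*0) = (-4*9)*(4 + 0) = -36*4 = -144)
(d(3 - 1*(-4)) + h)**2 = (6 - 144)**2 = (-138)**2 = 19044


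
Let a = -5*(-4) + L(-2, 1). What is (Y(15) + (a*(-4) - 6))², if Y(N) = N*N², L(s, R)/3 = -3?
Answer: 11055625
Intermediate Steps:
L(s, R) = -9 (L(s, R) = 3*(-3) = -9)
Y(N) = N³
a = 11 (a = -5*(-4) - 9 = 20 - 9 = 11)
(Y(15) + (a*(-4) - 6))² = (15³ + (11*(-4) - 6))² = (3375 + (-44 - 6))² = (3375 - 50)² = 3325² = 11055625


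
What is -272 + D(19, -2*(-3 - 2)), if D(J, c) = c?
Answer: -262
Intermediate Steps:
-272 + D(19, -2*(-3 - 2)) = -272 - 2*(-3 - 2) = -272 - 2*(-5) = -272 + 10 = -262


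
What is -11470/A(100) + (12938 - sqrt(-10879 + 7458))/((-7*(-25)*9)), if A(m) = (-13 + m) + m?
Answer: -15645844/294525 - I*sqrt(3421)/1575 ≈ -53.122 - 0.037136*I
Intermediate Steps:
A(m) = -13 + 2*m
-11470/A(100) + (12938 - sqrt(-10879 + 7458))/((-7*(-25)*9)) = -11470/(-13 + 2*100) + (12938 - sqrt(-10879 + 7458))/((-7*(-25)*9)) = -11470/(-13 + 200) + (12938 - sqrt(-3421))/((175*9)) = -11470/187 + (12938 - I*sqrt(3421))/1575 = -11470*1/187 + (12938 - I*sqrt(3421))*(1/1575) = -11470/187 + (12938/1575 - I*sqrt(3421)/1575) = -15645844/294525 - I*sqrt(3421)/1575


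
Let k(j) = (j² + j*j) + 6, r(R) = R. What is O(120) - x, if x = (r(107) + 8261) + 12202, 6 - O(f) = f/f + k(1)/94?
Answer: -966559/47 ≈ -20565.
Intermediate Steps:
k(j) = 6 + 2*j² (k(j) = (j² + j²) + 6 = 2*j² + 6 = 6 + 2*j²)
O(f) = 231/47 (O(f) = 6 - (f/f + (6 + 2*1²)/94) = 6 - (1 + (6 + 2*1)*(1/94)) = 6 - (1 + (6 + 2)*(1/94)) = 6 - (1 + 8*(1/94)) = 6 - (1 + 4/47) = 6 - 1*51/47 = 6 - 51/47 = 231/47)
x = 20570 (x = (107 + 8261) + 12202 = 8368 + 12202 = 20570)
O(120) - x = 231/47 - 1*20570 = 231/47 - 20570 = -966559/47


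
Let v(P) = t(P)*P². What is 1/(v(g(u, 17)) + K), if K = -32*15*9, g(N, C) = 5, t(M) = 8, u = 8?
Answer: -1/4120 ≈ -0.00024272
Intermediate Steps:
v(P) = 8*P²
K = -4320 (K = -480*9 = -4320)
1/(v(g(u, 17)) + K) = 1/(8*5² - 4320) = 1/(8*25 - 4320) = 1/(200 - 4320) = 1/(-4120) = -1/4120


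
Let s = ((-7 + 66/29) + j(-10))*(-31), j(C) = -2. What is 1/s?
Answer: 29/6045 ≈ 0.0047974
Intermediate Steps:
s = 6045/29 (s = ((-7 + 66/29) - 2)*(-31) = (-137/29 - 2)*(-31) = -195/29*(-31) = 6045/29 ≈ 208.45)
1/s = 1/(6045/29) = 29/6045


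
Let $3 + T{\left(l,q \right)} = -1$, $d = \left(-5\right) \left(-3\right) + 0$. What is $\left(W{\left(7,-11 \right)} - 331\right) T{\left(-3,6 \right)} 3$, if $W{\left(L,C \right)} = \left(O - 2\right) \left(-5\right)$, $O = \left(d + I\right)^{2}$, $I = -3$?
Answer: $12492$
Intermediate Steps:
$d = 15$ ($d = 15 + 0 = 15$)
$T{\left(l,q \right)} = -4$ ($T{\left(l,q \right)} = -3 - 1 = -4$)
$O = 144$ ($O = \left(15 - 3\right)^{2} = 12^{2} = 144$)
$W{\left(L,C \right)} = -710$ ($W{\left(L,C \right)} = \left(144 - 2\right) \left(-5\right) = 142 \left(-5\right) = -710$)
$\left(W{\left(7,-11 \right)} - 331\right) T{\left(-3,6 \right)} 3 = \left(-710 - 331\right) \left(\left(-4\right) 3\right) = \left(-1041\right) \left(-12\right) = 12492$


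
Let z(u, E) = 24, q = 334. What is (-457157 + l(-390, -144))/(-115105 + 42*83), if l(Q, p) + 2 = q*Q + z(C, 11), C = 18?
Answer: 587395/111619 ≈ 5.2625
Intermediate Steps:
l(Q, p) = 22 + 334*Q (l(Q, p) = -2 + (334*Q + 24) = -2 + (24 + 334*Q) = 22 + 334*Q)
(-457157 + l(-390, -144))/(-115105 + 42*83) = (-457157 + (22 + 334*(-390)))/(-115105 + 42*83) = (-457157 + (22 - 130260))/(-115105 + 3486) = (-457157 - 130238)/(-111619) = -587395*(-1/111619) = 587395/111619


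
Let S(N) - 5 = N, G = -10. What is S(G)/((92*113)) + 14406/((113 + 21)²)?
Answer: 37418749/46667644 ≈ 0.80181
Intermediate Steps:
S(N) = 5 + N
S(G)/((92*113)) + 14406/((113 + 21)²) = (5 - 10)/((92*113)) + 14406/((113 + 21)²) = -5/10396 + 14406/(134²) = -5*1/10396 + 14406/17956 = -5/10396 + 14406*(1/17956) = -5/10396 + 7203/8978 = 37418749/46667644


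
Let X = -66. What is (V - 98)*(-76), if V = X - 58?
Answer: 16872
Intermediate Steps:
V = -124 (V = -66 - 58 = -124)
(V - 98)*(-76) = (-124 - 98)*(-76) = -222*(-76) = 16872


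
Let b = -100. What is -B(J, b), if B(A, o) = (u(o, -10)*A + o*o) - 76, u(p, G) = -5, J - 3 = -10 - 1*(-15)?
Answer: -9884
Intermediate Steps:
J = 8 (J = 3 + (-10 - 1*(-15)) = 3 + (-10 + 15) = 3 + 5 = 8)
B(A, o) = -76 + o² - 5*A (B(A, o) = (-5*A + o*o) - 76 = (-5*A + o²) - 76 = (o² - 5*A) - 76 = -76 + o² - 5*A)
-B(J, b) = -(-76 + (-100)² - 5*8) = -(-76 + 10000 - 40) = -1*9884 = -9884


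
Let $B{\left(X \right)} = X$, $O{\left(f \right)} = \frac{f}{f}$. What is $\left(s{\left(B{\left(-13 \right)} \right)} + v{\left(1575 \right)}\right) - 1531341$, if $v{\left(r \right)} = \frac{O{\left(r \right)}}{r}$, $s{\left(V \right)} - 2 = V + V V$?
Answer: $- \frac{2411613224}{1575} \approx -1.5312 \cdot 10^{6}$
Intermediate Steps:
$O{\left(f \right)} = 1$
$s{\left(V \right)} = 2 + V + V^{2}$ ($s{\left(V \right)} = 2 + \left(V + V V\right) = 2 + \left(V + V^{2}\right) = 2 + V + V^{2}$)
$v{\left(r \right)} = \frac{1}{r}$ ($v{\left(r \right)} = 1 \frac{1}{r} = \frac{1}{r}$)
$\left(s{\left(B{\left(-13 \right)} \right)} + v{\left(1575 \right)}\right) - 1531341 = \left(\left(2 - 13 + \left(-13\right)^{2}\right) + \frac{1}{1575}\right) - 1531341 = \left(\left(2 - 13 + 169\right) + \frac{1}{1575}\right) - 1531341 = \left(158 + \frac{1}{1575}\right) - 1531341 = \frac{248851}{1575} - 1531341 = - \frac{2411613224}{1575}$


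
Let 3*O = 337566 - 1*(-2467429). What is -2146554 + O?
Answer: -3634667/3 ≈ -1.2116e+6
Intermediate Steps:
O = 2804995/3 (O = (337566 - 1*(-2467429))/3 = (337566 + 2467429)/3 = (⅓)*2804995 = 2804995/3 ≈ 9.3500e+5)
-2146554 + O = -2146554 + 2804995/3 = -3634667/3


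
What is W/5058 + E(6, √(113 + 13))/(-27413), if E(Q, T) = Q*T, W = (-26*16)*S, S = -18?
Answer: 416/281 - 18*√14/27413 ≈ 1.4780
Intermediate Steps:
W = 7488 (W = -26*16*(-18) = -416*(-18) = 7488)
W/5058 + E(6, √(113 + 13))/(-27413) = 7488/5058 + (6*√(113 + 13))/(-27413) = 7488*(1/5058) + (6*√126)*(-1/27413) = 416/281 + (6*(3*√14))*(-1/27413) = 416/281 + (18*√14)*(-1/27413) = 416/281 - 18*√14/27413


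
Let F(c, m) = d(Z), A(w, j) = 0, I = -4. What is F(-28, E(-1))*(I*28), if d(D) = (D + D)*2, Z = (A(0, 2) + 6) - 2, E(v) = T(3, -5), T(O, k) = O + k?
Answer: -1792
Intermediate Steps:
E(v) = -2 (E(v) = 3 - 5 = -2)
Z = 4 (Z = (0 + 6) - 2 = 6 - 2 = 4)
d(D) = 4*D (d(D) = (2*D)*2 = 4*D)
F(c, m) = 16 (F(c, m) = 4*4 = 16)
F(-28, E(-1))*(I*28) = 16*(-4*28) = 16*(-112) = -1792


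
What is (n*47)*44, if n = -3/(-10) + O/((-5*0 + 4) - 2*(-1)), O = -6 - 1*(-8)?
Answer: 19646/15 ≈ 1309.7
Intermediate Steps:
O = 2 (O = -6 + 8 = 2)
n = 19/30 (n = -3/(-10) + 2/((-5*0 + 4) - 2*(-1)) = -3*(-⅒) + 2/((0 + 4) + 2) = 3/10 + 2/(4 + 2) = 3/10 + 2/6 = 3/10 + 2*(⅙) = 3/10 + ⅓ = 19/30 ≈ 0.63333)
(n*47)*44 = ((19/30)*47)*44 = (893/30)*44 = 19646/15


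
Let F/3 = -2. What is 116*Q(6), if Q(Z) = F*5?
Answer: -3480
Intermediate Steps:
F = -6 (F = 3*(-2) = -6)
Q(Z) = -30 (Q(Z) = -6*5 = -30)
116*Q(6) = 116*(-30) = -3480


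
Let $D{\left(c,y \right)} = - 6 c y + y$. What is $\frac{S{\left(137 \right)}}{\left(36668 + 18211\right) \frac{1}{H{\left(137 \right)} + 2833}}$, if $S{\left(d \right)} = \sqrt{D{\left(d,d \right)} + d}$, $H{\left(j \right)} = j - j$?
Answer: $\frac{5666 i \sqrt{28085}}{54879} \approx 17.302 i$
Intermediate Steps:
$D{\left(c,y \right)} = y - 6 c y$ ($D{\left(c,y \right)} = - 6 c y + y = y - 6 c y$)
$H{\left(j \right)} = 0$
$S{\left(d \right)} = \sqrt{d + d \left(1 - 6 d\right)}$ ($S{\left(d \right)} = \sqrt{d \left(1 - 6 d\right) + d} = \sqrt{d + d \left(1 - 6 d\right)}$)
$\frac{S{\left(137 \right)}}{\left(36668 + 18211\right) \frac{1}{H{\left(137 \right)} + 2833}} = \frac{\sqrt{2} \sqrt{137 \left(1 - 411\right)}}{\left(36668 + 18211\right) \frac{1}{0 + 2833}} = \frac{\sqrt{2} \sqrt{137 \left(1 - 411\right)}}{54879 \cdot \frac{1}{2833}} = \frac{\sqrt{2} \sqrt{137 \left(-410\right)}}{54879 \cdot \frac{1}{2833}} = \frac{\sqrt{2} \sqrt{-56170}}{\frac{54879}{2833}} = \sqrt{2} i \sqrt{56170} \cdot \frac{2833}{54879} = 2 i \sqrt{28085} \cdot \frac{2833}{54879} = \frac{5666 i \sqrt{28085}}{54879}$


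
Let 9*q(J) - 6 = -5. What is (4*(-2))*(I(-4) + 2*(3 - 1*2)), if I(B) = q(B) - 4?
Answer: 136/9 ≈ 15.111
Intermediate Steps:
q(J) = 1/9 (q(J) = 2/3 + (1/9)*(-5) = 2/3 - 5/9 = 1/9)
I(B) = -35/9 (I(B) = 1/9 - 4 = -35/9)
(4*(-2))*(I(-4) + 2*(3 - 1*2)) = (4*(-2))*(-35/9 + 2*(3 - 1*2)) = -8*(-35/9 + 2*(3 - 2)) = -8*(-35/9 + 2*1) = -8*(-35/9 + 2) = -8*(-17/9) = 136/9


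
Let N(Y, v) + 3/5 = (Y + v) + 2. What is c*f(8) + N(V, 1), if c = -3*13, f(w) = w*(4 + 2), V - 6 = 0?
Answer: -9318/5 ≈ -1863.6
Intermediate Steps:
V = 6 (V = 6 + 0 = 6)
f(w) = 6*w (f(w) = w*6 = 6*w)
N(Y, v) = 7/5 + Y + v (N(Y, v) = -3/5 + ((Y + v) + 2) = -3/5 + (2 + Y + v) = 7/5 + Y + v)
c = -39
c*f(8) + N(V, 1) = -234*8 + (7/5 + 6 + 1) = -39*48 + 42/5 = -1872 + 42/5 = -9318/5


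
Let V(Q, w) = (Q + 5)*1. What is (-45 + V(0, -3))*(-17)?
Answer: 680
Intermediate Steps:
V(Q, w) = 5 + Q (V(Q, w) = (5 + Q)*1 = 5 + Q)
(-45 + V(0, -3))*(-17) = (-45 + (5 + 0))*(-17) = (-45 + 5)*(-17) = -40*(-17) = 680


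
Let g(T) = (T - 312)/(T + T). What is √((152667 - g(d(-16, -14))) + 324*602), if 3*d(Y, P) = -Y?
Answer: 5*√55639/2 ≈ 589.70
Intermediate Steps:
d(Y, P) = -Y/3 (d(Y, P) = (-Y)/3 = -Y/3)
g(T) = (-312 + T)/(2*T) (g(T) = (-312 + T)/((2*T)) = (-312 + T)*(1/(2*T)) = (-312 + T)/(2*T))
√((152667 - g(d(-16, -14))) + 324*602) = √((152667 - (-312 - ⅓*(-16))/(2*((-⅓*(-16))))) + 324*602) = √((152667 - (-312 + 16/3)/(2*16/3)) + 195048) = √((152667 - 3*(-920)/(2*16*3)) + 195048) = √((152667 - 1*(-115/4)) + 195048) = √((152667 + 115/4) + 195048) = √(610783/4 + 195048) = √(1390975/4) = 5*√55639/2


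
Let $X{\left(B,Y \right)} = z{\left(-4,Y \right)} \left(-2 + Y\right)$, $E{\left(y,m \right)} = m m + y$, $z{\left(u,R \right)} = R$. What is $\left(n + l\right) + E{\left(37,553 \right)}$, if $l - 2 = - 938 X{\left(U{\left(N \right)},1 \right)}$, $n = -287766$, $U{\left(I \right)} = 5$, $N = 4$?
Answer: $19020$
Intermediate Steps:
$E{\left(y,m \right)} = y + m^{2}$ ($E{\left(y,m \right)} = m^{2} + y = y + m^{2}$)
$X{\left(B,Y \right)} = Y \left(-2 + Y\right)$
$l = 940$ ($l = 2 - 938 \cdot 1 \left(-2 + 1\right) = 2 - 938 \cdot 1 \left(-1\right) = 2 - -938 = 2 + 938 = 940$)
$\left(n + l\right) + E{\left(37,553 \right)} = \left(-287766 + 940\right) + \left(37 + 553^{2}\right) = -286826 + \left(37 + 305809\right) = -286826 + 305846 = 19020$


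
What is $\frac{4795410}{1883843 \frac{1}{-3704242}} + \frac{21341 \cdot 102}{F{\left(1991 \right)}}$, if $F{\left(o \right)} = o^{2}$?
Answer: $- \frac{70415390319602013594}{7467706243283} \approx -9.4293 \cdot 10^{6}$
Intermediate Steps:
$\frac{4795410}{1883843 \frac{1}{-3704242}} + \frac{21341 \cdot 102}{F{\left(1991 \right)}} = \frac{4795410}{1883843 \frac{1}{-3704242}} + \frac{21341 \cdot 102}{1991^{2}} = \frac{4795410}{1883843 \left(- \frac{1}{3704242}\right)} + \frac{2176782}{3964081} = \frac{4795410}{- \frac{1883843}{3704242}} + 2176782 \cdot \frac{1}{3964081} = 4795410 \left(- \frac{3704242}{1883843}\right) + \frac{2176782}{3964081} = - \frac{17763359129220}{1883843} + \frac{2176782}{3964081} = - \frac{70415390319602013594}{7467706243283}$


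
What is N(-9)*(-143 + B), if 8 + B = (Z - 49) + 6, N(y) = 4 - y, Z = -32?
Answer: -2938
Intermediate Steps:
B = -83 (B = -8 + ((-32 - 49) + 6) = -8 + (-81 + 6) = -8 - 75 = -83)
N(-9)*(-143 + B) = (4 - 1*(-9))*(-143 - 83) = (4 + 9)*(-226) = 13*(-226) = -2938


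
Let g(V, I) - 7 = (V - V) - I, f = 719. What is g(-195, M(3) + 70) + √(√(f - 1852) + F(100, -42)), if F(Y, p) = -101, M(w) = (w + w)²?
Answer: -99 + √(-101 + I*√1133) ≈ -97.348 + 10.185*I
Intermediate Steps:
M(w) = 4*w² (M(w) = (2*w)² = 4*w²)
g(V, I) = 7 - I (g(V, I) = 7 + ((V - V) - I) = 7 + (0 - I) = 7 - I)
g(-195, M(3) + 70) + √(√(f - 1852) + F(100, -42)) = (7 - (4*3² + 70)) + √(√(719 - 1852) - 101) = (7 - (4*9 + 70)) + √(√(-1133) - 101) = (7 - (36 + 70)) + √(I*√1133 - 101) = (7 - 1*106) + √(-101 + I*√1133) = (7 - 106) + √(-101 + I*√1133) = -99 + √(-101 + I*√1133)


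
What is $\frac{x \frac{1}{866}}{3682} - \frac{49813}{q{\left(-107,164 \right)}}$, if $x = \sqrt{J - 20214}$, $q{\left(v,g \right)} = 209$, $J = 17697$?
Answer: $- \frac{49813}{209} + \frac{i \sqrt{2517}}{3188612} \approx -238.34 + 1.5734 \cdot 10^{-5} i$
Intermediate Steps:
$x = i \sqrt{2517}$ ($x = \sqrt{17697 - 20214} = \sqrt{-2517} = i \sqrt{2517} \approx 50.17 i$)
$\frac{x \frac{1}{866}}{3682} - \frac{49813}{q{\left(-107,164 \right)}} = \frac{i \sqrt{2517} \cdot \frac{1}{866}}{3682} - \frac{49813}{209} = i \sqrt{2517} \cdot \frac{1}{866} \cdot \frac{1}{3682} - \frac{49813}{209} = \frac{i \sqrt{2517}}{866} \cdot \frac{1}{3682} - \frac{49813}{209} = \frac{i \sqrt{2517}}{3188612} - \frac{49813}{209} = - \frac{49813}{209} + \frac{i \sqrt{2517}}{3188612}$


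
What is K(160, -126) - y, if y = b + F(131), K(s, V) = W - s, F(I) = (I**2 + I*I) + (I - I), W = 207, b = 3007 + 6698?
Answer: -43980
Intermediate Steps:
b = 9705
F(I) = 2*I**2 (F(I) = (I**2 + I**2) + 0 = 2*I**2 + 0 = 2*I**2)
K(s, V) = 207 - s
y = 44027 (y = 9705 + 2*131**2 = 9705 + 2*17161 = 9705 + 34322 = 44027)
K(160, -126) - y = (207 - 1*160) - 1*44027 = (207 - 160) - 44027 = 47 - 44027 = -43980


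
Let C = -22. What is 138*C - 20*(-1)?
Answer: -3016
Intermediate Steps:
138*C - 20*(-1) = 138*(-22) - 20*(-1) = -3036 + 20 = -3016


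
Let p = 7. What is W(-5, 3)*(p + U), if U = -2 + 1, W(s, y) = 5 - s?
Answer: 60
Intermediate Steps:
U = -1
W(-5, 3)*(p + U) = (5 - 1*(-5))*(7 - 1) = (5 + 5)*6 = 10*6 = 60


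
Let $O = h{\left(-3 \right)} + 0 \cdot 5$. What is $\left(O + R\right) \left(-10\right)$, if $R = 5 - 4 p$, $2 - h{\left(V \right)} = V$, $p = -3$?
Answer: $-220$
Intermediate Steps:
$h{\left(V \right)} = 2 - V$
$R = 17$ ($R = 5 - -12 = 5 + 12 = 17$)
$O = 5$ ($O = \left(2 - -3\right) + 0 \cdot 5 = \left(2 + 3\right) + 0 = 5 + 0 = 5$)
$\left(O + R\right) \left(-10\right) = \left(5 + 17\right) \left(-10\right) = 22 \left(-10\right) = -220$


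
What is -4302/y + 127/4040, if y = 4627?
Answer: -16792451/18693080 ≈ -0.89832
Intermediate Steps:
-4302/y + 127/4040 = -4302/4627 + 127/4040 = -16792451/18693080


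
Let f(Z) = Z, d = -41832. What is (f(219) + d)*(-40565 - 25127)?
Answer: 2733641196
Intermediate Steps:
(f(219) + d)*(-40565 - 25127) = (219 - 41832)*(-40565 - 25127) = -41613*(-65692) = 2733641196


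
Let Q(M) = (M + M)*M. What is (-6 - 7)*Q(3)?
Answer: -234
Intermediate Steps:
Q(M) = 2*M² (Q(M) = (2*M)*M = 2*M²)
(-6 - 7)*Q(3) = (-6 - 7)*(2*3²) = -26*9 = -13*18 = -234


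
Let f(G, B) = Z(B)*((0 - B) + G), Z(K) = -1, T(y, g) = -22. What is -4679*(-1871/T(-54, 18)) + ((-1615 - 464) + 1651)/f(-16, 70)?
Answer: -376444295/946 ≈ -3.9793e+5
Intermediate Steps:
f(G, B) = B - G (f(G, B) = -((0 - B) + G) = -(-B + G) = -(G - B) = B - G)
-4679*(-1871/T(-54, 18)) + ((-1615 - 464) + 1651)/f(-16, 70) = -4679/((-22/(-1871))) + ((-1615 - 464) + 1651)/(70 - 1*(-16)) = -4679/((-22*(-1/1871))) + (-2079 + 1651)/(70 + 16) = -4679/22/1871 - 428/86 = -4679*1871/22 - 428*1/86 = -8754409/22 - 214/43 = -376444295/946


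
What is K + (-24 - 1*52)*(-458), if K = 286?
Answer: 35094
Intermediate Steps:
K + (-24 - 1*52)*(-458) = 286 + (-24 - 1*52)*(-458) = 286 + (-24 - 52)*(-458) = 286 - 76*(-458) = 286 + 34808 = 35094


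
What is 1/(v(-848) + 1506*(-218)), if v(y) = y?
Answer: -1/329156 ≈ -3.0381e-6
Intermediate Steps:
1/(v(-848) + 1506*(-218)) = 1/(-848 + 1506*(-218)) = 1/(-848 - 328308) = 1/(-329156) = -1/329156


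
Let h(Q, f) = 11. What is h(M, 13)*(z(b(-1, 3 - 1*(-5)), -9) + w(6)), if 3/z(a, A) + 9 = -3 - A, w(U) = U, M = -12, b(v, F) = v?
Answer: 55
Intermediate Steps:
z(a, A) = 3/(-12 - A) (z(a, A) = 3/(-9 + (-3 - A)) = 3/(-12 - A))
h(M, 13)*(z(b(-1, 3 - 1*(-5)), -9) + w(6)) = 11*(-3/(12 - 9) + 6) = 11*(-3/3 + 6) = 11*(-3*⅓ + 6) = 11*(-1 + 6) = 11*5 = 55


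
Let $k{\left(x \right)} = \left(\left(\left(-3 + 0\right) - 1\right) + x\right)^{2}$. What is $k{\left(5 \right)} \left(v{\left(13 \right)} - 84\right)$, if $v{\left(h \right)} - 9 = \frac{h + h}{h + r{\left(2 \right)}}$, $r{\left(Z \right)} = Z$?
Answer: $- \frac{1099}{15} \approx -73.267$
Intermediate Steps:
$v{\left(h \right)} = 9 + \frac{2 h}{2 + h}$ ($v{\left(h \right)} = 9 + \frac{h + h}{h + 2} = 9 + \frac{2 h}{2 + h}$)
$k{\left(x \right)} = \left(-4 + x\right)^{2}$ ($k{\left(x \right)} = \left(\left(-3 - 1\right) + x\right)^{2} = \left(-4 + x\right)^{2}$)
$k{\left(5 \right)} \left(v{\left(13 \right)} - 84\right) = \left(-4 + 5\right)^{2} \left(\frac{18 + 11 \cdot 13}{2 + 13} - 84\right) = 1^{2} \left(\frac{18 + 143}{15} - 84\right) = 1 \left(\frac{1}{15} \cdot 161 - 84\right) = 1 \left(\frac{161}{15} - 84\right) = 1 \left(- \frac{1099}{15}\right) = - \frac{1099}{15}$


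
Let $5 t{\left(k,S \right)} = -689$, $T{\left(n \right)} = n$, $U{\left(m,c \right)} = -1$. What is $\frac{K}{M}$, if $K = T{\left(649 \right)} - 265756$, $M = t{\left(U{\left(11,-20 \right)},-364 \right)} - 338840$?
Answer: $\frac{441845}{564963} \approx 0.78208$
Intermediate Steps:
$t{\left(k,S \right)} = - \frac{689}{5}$ ($t{\left(k,S \right)} = \frac{1}{5} \left(-689\right) = - \frac{689}{5}$)
$M = - \frac{1694889}{5}$ ($M = - \frac{689}{5} - 338840 = - \frac{1694889}{5} \approx -3.3898 \cdot 10^{5}$)
$K = -265107$ ($K = 649 - 265756 = -265107$)
$\frac{K}{M} = - \frac{265107}{- \frac{1694889}{5}} = \left(-265107\right) \left(- \frac{5}{1694889}\right) = \frac{441845}{564963}$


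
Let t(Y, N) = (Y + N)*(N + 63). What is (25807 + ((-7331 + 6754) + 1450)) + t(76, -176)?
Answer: 37980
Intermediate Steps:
t(Y, N) = (63 + N)*(N + Y) (t(Y, N) = (N + Y)*(63 + N) = (63 + N)*(N + Y))
(25807 + ((-7331 + 6754) + 1450)) + t(76, -176) = (25807 + ((-7331 + 6754) + 1450)) + ((-176)**2 + 63*(-176) + 63*76 - 176*76) = (25807 + (-577 + 1450)) + (30976 - 11088 + 4788 - 13376) = (25807 + 873) + 11300 = 26680 + 11300 = 37980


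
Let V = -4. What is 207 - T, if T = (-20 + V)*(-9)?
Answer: -9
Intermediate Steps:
T = 216 (T = (-20 - 4)*(-9) = -24*(-9) = 216)
207 - T = 207 - 1*216 = 207 - 216 = -9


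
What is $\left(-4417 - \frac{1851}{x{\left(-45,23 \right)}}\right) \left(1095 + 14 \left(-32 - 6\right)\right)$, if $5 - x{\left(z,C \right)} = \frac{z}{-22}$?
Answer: $- \frac{184566601}{65} \approx -2.8395 \cdot 10^{6}$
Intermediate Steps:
$x{\left(z,C \right)} = 5 + \frac{z}{22}$ ($x{\left(z,C \right)} = 5 - \frac{z}{-22} = 5 - z \left(- \frac{1}{22}\right) = 5 - - \frac{z}{22} = 5 + \frac{z}{22}$)
$\left(-4417 - \frac{1851}{x{\left(-45,23 \right)}}\right) \left(1095 + 14 \left(-32 - 6\right)\right) = \left(-4417 - \frac{1851}{5 + \frac{1}{22} \left(-45\right)}\right) \left(1095 + 14 \left(-32 - 6\right)\right) = \left(-4417 - \frac{1851}{5 - \frac{45}{22}}\right) \left(1095 + 14 \left(-38\right)\right) = \left(-4417 - \frac{1851}{\frac{65}{22}}\right) \left(1095 - 532\right) = \left(-4417 - \frac{40722}{65}\right) 563 = \left(- \frac{327827}{65}\right) 563 = - \frac{184566601}{65}$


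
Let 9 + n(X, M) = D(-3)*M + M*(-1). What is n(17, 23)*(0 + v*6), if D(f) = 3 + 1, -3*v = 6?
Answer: -720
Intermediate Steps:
v = -2 (v = -⅓*6 = -2)
D(f) = 4
n(X, M) = -9 + 3*M (n(X, M) = -9 + (4*M + M*(-1)) = -9 + (4*M - M) = -9 + 3*M)
n(17, 23)*(0 + v*6) = (-9 + 3*23)*(0 - 2*6) = (-9 + 69)*(0 - 12) = 60*(-12) = -720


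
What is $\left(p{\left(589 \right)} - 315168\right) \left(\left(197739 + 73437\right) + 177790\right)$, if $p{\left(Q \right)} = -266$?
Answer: $-141619141244$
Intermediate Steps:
$\left(p{\left(589 \right)} - 315168\right) \left(\left(197739 + 73437\right) + 177790\right) = \left(-266 - 315168\right) \left(\left(197739 + 73437\right) + 177790\right) = - 315434 \left(271176 + 177790\right) = \left(-315434\right) 448966 = -141619141244$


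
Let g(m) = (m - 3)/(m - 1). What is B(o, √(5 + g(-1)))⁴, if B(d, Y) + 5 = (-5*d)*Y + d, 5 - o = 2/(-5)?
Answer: 16278442441/625 - 27557064*√7/125 ≈ 2.5462e+7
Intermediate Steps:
g(m) = (-3 + m)/(-1 + m)
o = 27/5 (o = 5 - 2/(-5) = 5 - 2*(-1)/5 = 5 - 1*(-⅖) = 5 + ⅖ = 27/5 ≈ 5.4000)
B(d, Y) = -5 + d - 5*Y*d (B(d, Y) = -5 + ((-5*d)*Y + d) = -5 + (-5*Y*d + d) = -5 + (d - 5*Y*d) = -5 + d - 5*Y*d)
B(o, √(5 + g(-1)))⁴ = (-5 + 27/5 - 5*√(5 + (-3 - 1)/(-1 - 1))*27/5)⁴ = (-5 + 27/5 - 5*√(5 - 4/(-2))*27/5)⁴ = (-5 + 27/5 - 5*√(5 - ½*(-4))*27/5)⁴ = (-5 + 27/5 - 5*√(5 + 2)*27/5)⁴ = (-5 + 27/5 - 5*√7*27/5)⁴ = (-5 + 27/5 - 27*√7)⁴ = (⅖ - 27*√7)⁴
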